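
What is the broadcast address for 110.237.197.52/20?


Network: 110.237.192.0/20
Host bits = 12
Set all host bits to 1:
Broadcast: 110.237.207.255


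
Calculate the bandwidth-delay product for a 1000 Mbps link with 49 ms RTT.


BDP = bandwidth * RTT
= 1000 Mbps * 49 ms
= 1000 * 1e6 * 49 / 1000 bits
= 49000000 bits
= 6125000 bytes
= 5981.4453 KB
BDP = 49000000 bits (6125000 bytes)


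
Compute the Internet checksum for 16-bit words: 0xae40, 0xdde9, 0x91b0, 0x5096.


Sum all words (with carry folding):
+ 0xae40 = 0xae40
+ 0xdde9 = 0x8c2a
+ 0x91b0 = 0x1ddb
+ 0x5096 = 0x6e71
One's complement: ~0x6e71
Checksum = 0x918e


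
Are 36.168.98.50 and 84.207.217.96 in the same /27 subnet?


Mask: 255.255.255.224
36.168.98.50 AND mask = 36.168.98.32
84.207.217.96 AND mask = 84.207.217.96
No, different subnets (36.168.98.32 vs 84.207.217.96)


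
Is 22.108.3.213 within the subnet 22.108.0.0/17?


Subnet network: 22.108.0.0
Test IP AND mask: 22.108.0.0
Yes, 22.108.3.213 is in 22.108.0.0/17


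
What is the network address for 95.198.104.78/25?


IP:   01011111.11000110.01101000.01001110
Mask: 11111111.11111111.11111111.10000000
AND operation:
Net:  01011111.11000110.01101000.00000000
Network: 95.198.104.0/25


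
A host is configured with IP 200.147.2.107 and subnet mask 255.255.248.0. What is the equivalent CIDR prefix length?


Binary: 11111111.11111111.11111000.00000000
Count leading 1s
Prefix: /21


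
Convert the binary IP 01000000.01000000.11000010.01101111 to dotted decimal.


01000000 = 64
01000000 = 64
11000010 = 194
01101111 = 111
IP: 64.64.194.111


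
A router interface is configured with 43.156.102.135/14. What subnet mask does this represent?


/14 means 14 network bits, 18 host bits
Binary: 11111111111111000000000000000000
Mask: 255.252.0.0


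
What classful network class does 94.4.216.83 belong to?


First octet: 94
Binary: 01011110
0xxxxxxx -> Class A (1-126)
Class A, default mask 255.0.0.0 (/8)


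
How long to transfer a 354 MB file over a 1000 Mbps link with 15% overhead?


Effective throughput = 1000 * (1 - 15/100) = 850 Mbps
File size in Mb = 354 * 8 = 2832 Mb
Time = 2832 / 850
Time = 3.3318 seconds


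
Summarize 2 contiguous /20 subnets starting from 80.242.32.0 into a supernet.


Original prefix: /20
Number of subnets: 2 = 2^1
New prefix = 20 - 1 = 19
Supernet: 80.242.32.0/19


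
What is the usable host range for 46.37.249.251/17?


Network: 46.37.128.0
Broadcast: 46.37.255.255
First usable = network + 1
Last usable = broadcast - 1
Range: 46.37.128.1 to 46.37.255.254


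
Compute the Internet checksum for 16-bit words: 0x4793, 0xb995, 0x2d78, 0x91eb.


Sum all words (with carry folding):
+ 0x4793 = 0x4793
+ 0xb995 = 0x0129
+ 0x2d78 = 0x2ea1
+ 0x91eb = 0xc08c
One's complement: ~0xc08c
Checksum = 0x3f73


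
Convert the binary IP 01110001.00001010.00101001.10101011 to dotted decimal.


01110001 = 113
00001010 = 10
00101001 = 41
10101011 = 171
IP: 113.10.41.171


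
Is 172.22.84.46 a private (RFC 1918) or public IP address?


RFC 1918 private ranges:
  10.0.0.0/8 (10.0.0.0 - 10.255.255.255)
  172.16.0.0/12 (172.16.0.0 - 172.31.255.255)
  192.168.0.0/16 (192.168.0.0 - 192.168.255.255)
Private (in 172.16.0.0/12)


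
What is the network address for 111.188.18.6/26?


IP:   01101111.10111100.00010010.00000110
Mask: 11111111.11111111.11111111.11000000
AND operation:
Net:  01101111.10111100.00010010.00000000
Network: 111.188.18.0/26


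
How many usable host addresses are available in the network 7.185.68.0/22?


Host bits = 32 - 22 = 10
Total addresses = 2^10 = 1024
Usable = total - 2 (network and broadcast)
Usable hosts: 1022


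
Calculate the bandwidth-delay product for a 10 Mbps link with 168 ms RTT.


BDP = bandwidth * RTT
= 10 Mbps * 168 ms
= 10 * 1e6 * 168 / 1000 bits
= 1680000 bits
= 210000 bytes
= 205.0781 KB
BDP = 1680000 bits (210000 bytes)


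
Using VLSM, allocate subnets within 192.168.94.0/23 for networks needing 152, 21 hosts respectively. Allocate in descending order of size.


152 hosts -> /24 (254 usable): 192.168.94.0/24
21 hosts -> /27 (30 usable): 192.168.95.0/27
Allocation: 192.168.94.0/24 (152 hosts, 254 usable); 192.168.95.0/27 (21 hosts, 30 usable)


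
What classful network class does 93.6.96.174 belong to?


First octet: 93
Binary: 01011101
0xxxxxxx -> Class A (1-126)
Class A, default mask 255.0.0.0 (/8)


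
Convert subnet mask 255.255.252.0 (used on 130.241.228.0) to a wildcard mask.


Subnet mask: 255.255.252.0
Wildcard = 255.255.255.255 - subnet mask
255 - 255 = 0
255 - 255 = 0
255 - 252 = 3
255 - 0 = 255
Wildcard: 0.0.3.255


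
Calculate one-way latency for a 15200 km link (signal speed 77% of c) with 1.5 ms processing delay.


Speed = 0.77 * 3e5 km/s = 231000 km/s
Propagation delay = 15200 / 231000 = 0.0658 s = 65.8009 ms
Processing delay = 1.5 ms
Total one-way latency = 67.3009 ms


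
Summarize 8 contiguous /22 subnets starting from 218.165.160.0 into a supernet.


Original prefix: /22
Number of subnets: 8 = 2^3
New prefix = 22 - 3 = 19
Supernet: 218.165.160.0/19


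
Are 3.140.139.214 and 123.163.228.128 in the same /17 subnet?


Mask: 255.255.128.0
3.140.139.214 AND mask = 3.140.128.0
123.163.228.128 AND mask = 123.163.128.0
No, different subnets (3.140.128.0 vs 123.163.128.0)


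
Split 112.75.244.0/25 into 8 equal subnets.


New prefix = 25 + 3 = 28
Each subnet has 16 addresses
  112.75.244.0/28
  112.75.244.16/28
  112.75.244.32/28
  112.75.244.48/28
  112.75.244.64/28
  112.75.244.80/28
  112.75.244.96/28
  112.75.244.112/28
Subnets: 112.75.244.0/28, 112.75.244.16/28, 112.75.244.32/28, 112.75.244.48/28, 112.75.244.64/28, 112.75.244.80/28, 112.75.244.96/28, 112.75.244.112/28


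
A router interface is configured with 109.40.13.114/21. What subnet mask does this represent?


/21 means 21 network bits, 11 host bits
Binary: 11111111111111111111100000000000
Mask: 255.255.248.0


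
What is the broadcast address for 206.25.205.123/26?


Network: 206.25.205.64/26
Host bits = 6
Set all host bits to 1:
Broadcast: 206.25.205.127


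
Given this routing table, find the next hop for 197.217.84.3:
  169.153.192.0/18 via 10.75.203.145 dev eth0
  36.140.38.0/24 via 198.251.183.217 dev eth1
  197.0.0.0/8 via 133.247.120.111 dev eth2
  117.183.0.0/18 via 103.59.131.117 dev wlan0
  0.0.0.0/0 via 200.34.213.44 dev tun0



Longest prefix match for 197.217.84.3:
  /18 169.153.192.0: no
  /24 36.140.38.0: no
  /8 197.0.0.0: MATCH
  /18 117.183.0.0: no
  /0 0.0.0.0: MATCH
Selected: next-hop 133.247.120.111 via eth2 (matched /8)


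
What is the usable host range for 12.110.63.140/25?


Network: 12.110.63.128
Broadcast: 12.110.63.255
First usable = network + 1
Last usable = broadcast - 1
Range: 12.110.63.129 to 12.110.63.254


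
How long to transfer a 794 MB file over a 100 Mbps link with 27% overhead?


Effective throughput = 100 * (1 - 27/100) = 73 Mbps
File size in Mb = 794 * 8 = 6352 Mb
Time = 6352 / 73
Time = 87.0137 seconds


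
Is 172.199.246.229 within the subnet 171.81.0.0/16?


Subnet network: 171.81.0.0
Test IP AND mask: 172.199.0.0
No, 172.199.246.229 is not in 171.81.0.0/16


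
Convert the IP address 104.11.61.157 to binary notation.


104 = 01101000
11 = 00001011
61 = 00111101
157 = 10011101
Binary: 01101000.00001011.00111101.10011101


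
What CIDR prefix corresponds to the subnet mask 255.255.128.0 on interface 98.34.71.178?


Binary: 11111111.11111111.10000000.00000000
Count leading 1s
Prefix: /17


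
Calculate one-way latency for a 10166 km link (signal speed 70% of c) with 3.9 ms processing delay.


Speed = 0.7 * 3e5 km/s = 210000 km/s
Propagation delay = 10166 / 210000 = 0.0484 s = 48.4095 ms
Processing delay = 3.9 ms
Total one-way latency = 52.3095 ms


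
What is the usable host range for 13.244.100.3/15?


Network: 13.244.0.0
Broadcast: 13.245.255.255
First usable = network + 1
Last usable = broadcast - 1
Range: 13.244.0.1 to 13.245.255.254


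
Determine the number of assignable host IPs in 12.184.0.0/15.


Host bits = 32 - 15 = 17
Total addresses = 2^17 = 131072
Usable = total - 2 (network and broadcast)
Usable hosts: 131070


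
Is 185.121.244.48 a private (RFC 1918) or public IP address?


RFC 1918 private ranges:
  10.0.0.0/8 (10.0.0.0 - 10.255.255.255)
  172.16.0.0/12 (172.16.0.0 - 172.31.255.255)
  192.168.0.0/16 (192.168.0.0 - 192.168.255.255)
Public (not in any RFC 1918 range)


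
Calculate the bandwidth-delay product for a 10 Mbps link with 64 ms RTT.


BDP = bandwidth * RTT
= 10 Mbps * 64 ms
= 10 * 1e6 * 64 / 1000 bits
= 640000 bits
= 80000 bytes
= 78.125 KB
BDP = 640000 bits (80000 bytes)


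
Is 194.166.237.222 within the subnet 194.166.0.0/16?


Subnet network: 194.166.0.0
Test IP AND mask: 194.166.0.0
Yes, 194.166.237.222 is in 194.166.0.0/16


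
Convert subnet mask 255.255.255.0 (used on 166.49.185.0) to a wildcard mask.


Subnet mask: 255.255.255.0
Wildcard = 255.255.255.255 - subnet mask
255 - 255 = 0
255 - 255 = 0
255 - 255 = 0
255 - 0 = 255
Wildcard: 0.0.0.255


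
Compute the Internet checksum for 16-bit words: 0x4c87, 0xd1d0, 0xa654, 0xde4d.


Sum all words (with carry folding):
+ 0x4c87 = 0x4c87
+ 0xd1d0 = 0x1e58
+ 0xa654 = 0xc4ac
+ 0xde4d = 0xa2fa
One's complement: ~0xa2fa
Checksum = 0x5d05


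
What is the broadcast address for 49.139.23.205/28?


Network: 49.139.23.192/28
Host bits = 4
Set all host bits to 1:
Broadcast: 49.139.23.207


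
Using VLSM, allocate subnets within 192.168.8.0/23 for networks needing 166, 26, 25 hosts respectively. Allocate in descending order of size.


166 hosts -> /24 (254 usable): 192.168.8.0/24
26 hosts -> /27 (30 usable): 192.168.9.0/27
25 hosts -> /27 (30 usable): 192.168.9.32/27
Allocation: 192.168.8.0/24 (166 hosts, 254 usable); 192.168.9.0/27 (26 hosts, 30 usable); 192.168.9.32/27 (25 hosts, 30 usable)


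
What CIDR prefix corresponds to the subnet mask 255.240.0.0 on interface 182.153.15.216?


Binary: 11111111.11110000.00000000.00000000
Count leading 1s
Prefix: /12


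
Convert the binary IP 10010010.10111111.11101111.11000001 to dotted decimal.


10010010 = 146
10111111 = 191
11101111 = 239
11000001 = 193
IP: 146.191.239.193


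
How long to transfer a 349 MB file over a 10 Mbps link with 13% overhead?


Effective throughput = 10 * (1 - 13/100) = 8.7 Mbps
File size in Mb = 349 * 8 = 2792 Mb
Time = 2792 / 8.7
Time = 320.9195 seconds


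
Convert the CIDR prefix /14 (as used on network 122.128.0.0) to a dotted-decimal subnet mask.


/14 means 14 network bits, 18 host bits
Binary: 11111111111111000000000000000000
Mask: 255.252.0.0


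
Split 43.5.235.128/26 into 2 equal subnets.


New prefix = 26 + 1 = 27
Each subnet has 32 addresses
  43.5.235.128/27
  43.5.235.160/27
Subnets: 43.5.235.128/27, 43.5.235.160/27


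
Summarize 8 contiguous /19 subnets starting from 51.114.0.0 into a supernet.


Original prefix: /19
Number of subnets: 8 = 2^3
New prefix = 19 - 3 = 16
Supernet: 51.114.0.0/16


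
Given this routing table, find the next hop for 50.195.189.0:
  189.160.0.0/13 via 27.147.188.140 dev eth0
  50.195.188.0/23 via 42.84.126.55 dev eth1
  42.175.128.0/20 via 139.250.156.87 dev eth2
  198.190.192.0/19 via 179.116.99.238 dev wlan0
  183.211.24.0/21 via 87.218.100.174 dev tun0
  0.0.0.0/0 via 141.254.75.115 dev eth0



Longest prefix match for 50.195.189.0:
  /13 189.160.0.0: no
  /23 50.195.188.0: MATCH
  /20 42.175.128.0: no
  /19 198.190.192.0: no
  /21 183.211.24.0: no
  /0 0.0.0.0: MATCH
Selected: next-hop 42.84.126.55 via eth1 (matched /23)


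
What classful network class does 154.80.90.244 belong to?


First octet: 154
Binary: 10011010
10xxxxxx -> Class B (128-191)
Class B, default mask 255.255.0.0 (/16)


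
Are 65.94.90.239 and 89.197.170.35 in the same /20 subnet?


Mask: 255.255.240.0
65.94.90.239 AND mask = 65.94.80.0
89.197.170.35 AND mask = 89.197.160.0
No, different subnets (65.94.80.0 vs 89.197.160.0)


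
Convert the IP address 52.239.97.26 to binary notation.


52 = 00110100
239 = 11101111
97 = 01100001
26 = 00011010
Binary: 00110100.11101111.01100001.00011010


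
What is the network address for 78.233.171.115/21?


IP:   01001110.11101001.10101011.01110011
Mask: 11111111.11111111.11111000.00000000
AND operation:
Net:  01001110.11101001.10101000.00000000
Network: 78.233.168.0/21


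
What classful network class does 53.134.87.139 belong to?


First octet: 53
Binary: 00110101
0xxxxxxx -> Class A (1-126)
Class A, default mask 255.0.0.0 (/8)


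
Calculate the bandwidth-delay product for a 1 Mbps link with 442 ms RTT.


BDP = bandwidth * RTT
= 1 Mbps * 442 ms
= 1 * 1e6 * 442 / 1000 bits
= 442000 bits
= 55250 bytes
= 53.9551 KB
BDP = 442000 bits (55250 bytes)


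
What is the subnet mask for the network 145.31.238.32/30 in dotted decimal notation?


/30 means 30 network bits, 2 host bits
Binary: 11111111111111111111111111111100
Mask: 255.255.255.252


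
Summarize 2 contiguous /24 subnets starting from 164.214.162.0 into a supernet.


Original prefix: /24
Number of subnets: 2 = 2^1
New prefix = 24 - 1 = 23
Supernet: 164.214.162.0/23


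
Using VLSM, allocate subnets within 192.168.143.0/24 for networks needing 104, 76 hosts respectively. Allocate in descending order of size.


104 hosts -> /25 (126 usable): 192.168.143.0/25
76 hosts -> /25 (126 usable): 192.168.143.128/25
Allocation: 192.168.143.0/25 (104 hosts, 126 usable); 192.168.143.128/25 (76 hosts, 126 usable)


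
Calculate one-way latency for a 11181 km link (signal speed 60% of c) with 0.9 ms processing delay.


Speed = 0.6 * 3e5 km/s = 180000 km/s
Propagation delay = 11181 / 180000 = 0.0621 s = 62.1167 ms
Processing delay = 0.9 ms
Total one-way latency = 63.0167 ms


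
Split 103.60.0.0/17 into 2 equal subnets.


New prefix = 17 + 1 = 18
Each subnet has 16384 addresses
  103.60.0.0/18
  103.60.64.0/18
Subnets: 103.60.0.0/18, 103.60.64.0/18


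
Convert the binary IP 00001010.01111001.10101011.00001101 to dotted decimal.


00001010 = 10
01111001 = 121
10101011 = 171
00001101 = 13
IP: 10.121.171.13


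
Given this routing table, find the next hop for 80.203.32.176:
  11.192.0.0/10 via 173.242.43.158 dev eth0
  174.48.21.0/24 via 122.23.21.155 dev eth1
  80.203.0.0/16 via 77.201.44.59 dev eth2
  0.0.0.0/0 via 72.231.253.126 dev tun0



Longest prefix match for 80.203.32.176:
  /10 11.192.0.0: no
  /24 174.48.21.0: no
  /16 80.203.0.0: MATCH
  /0 0.0.0.0: MATCH
Selected: next-hop 77.201.44.59 via eth2 (matched /16)


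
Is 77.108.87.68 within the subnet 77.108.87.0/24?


Subnet network: 77.108.87.0
Test IP AND mask: 77.108.87.0
Yes, 77.108.87.68 is in 77.108.87.0/24


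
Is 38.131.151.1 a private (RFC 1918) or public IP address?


RFC 1918 private ranges:
  10.0.0.0/8 (10.0.0.0 - 10.255.255.255)
  172.16.0.0/12 (172.16.0.0 - 172.31.255.255)
  192.168.0.0/16 (192.168.0.0 - 192.168.255.255)
Public (not in any RFC 1918 range)


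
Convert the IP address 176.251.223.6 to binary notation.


176 = 10110000
251 = 11111011
223 = 11011111
6 = 00000110
Binary: 10110000.11111011.11011111.00000110


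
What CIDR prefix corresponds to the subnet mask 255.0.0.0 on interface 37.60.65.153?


Binary: 11111111.00000000.00000000.00000000
Count leading 1s
Prefix: /8


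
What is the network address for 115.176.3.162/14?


IP:   01110011.10110000.00000011.10100010
Mask: 11111111.11111100.00000000.00000000
AND operation:
Net:  01110011.10110000.00000000.00000000
Network: 115.176.0.0/14


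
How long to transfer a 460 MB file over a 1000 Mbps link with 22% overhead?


Effective throughput = 1000 * (1 - 22/100) = 780 Mbps
File size in Mb = 460 * 8 = 3680 Mb
Time = 3680 / 780
Time = 4.7179 seconds


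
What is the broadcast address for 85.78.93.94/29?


Network: 85.78.93.88/29
Host bits = 3
Set all host bits to 1:
Broadcast: 85.78.93.95


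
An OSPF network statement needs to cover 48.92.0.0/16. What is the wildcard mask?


Subnet mask: 255.255.0.0
Wildcard = 255.255.255.255 - subnet mask
255 - 255 = 0
255 - 255 = 0
255 - 0 = 255
255 - 0 = 255
Wildcard: 0.0.255.255


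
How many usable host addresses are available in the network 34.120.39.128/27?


Host bits = 32 - 27 = 5
Total addresses = 2^5 = 32
Usable = total - 2 (network and broadcast)
Usable hosts: 30


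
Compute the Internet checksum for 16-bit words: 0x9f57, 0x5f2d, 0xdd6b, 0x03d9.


Sum all words (with carry folding):
+ 0x9f57 = 0x9f57
+ 0x5f2d = 0xfe84
+ 0xdd6b = 0xdbf0
+ 0x03d9 = 0xdfc9
One's complement: ~0xdfc9
Checksum = 0x2036


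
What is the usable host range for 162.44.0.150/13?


Network: 162.40.0.0
Broadcast: 162.47.255.255
First usable = network + 1
Last usable = broadcast - 1
Range: 162.40.0.1 to 162.47.255.254


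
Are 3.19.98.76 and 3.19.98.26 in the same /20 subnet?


Mask: 255.255.240.0
3.19.98.76 AND mask = 3.19.96.0
3.19.98.26 AND mask = 3.19.96.0
Yes, same subnet (3.19.96.0)


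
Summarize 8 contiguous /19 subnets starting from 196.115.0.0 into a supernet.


Original prefix: /19
Number of subnets: 8 = 2^3
New prefix = 19 - 3 = 16
Supernet: 196.115.0.0/16


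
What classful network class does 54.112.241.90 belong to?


First octet: 54
Binary: 00110110
0xxxxxxx -> Class A (1-126)
Class A, default mask 255.0.0.0 (/8)


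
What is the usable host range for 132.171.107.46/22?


Network: 132.171.104.0
Broadcast: 132.171.107.255
First usable = network + 1
Last usable = broadcast - 1
Range: 132.171.104.1 to 132.171.107.254


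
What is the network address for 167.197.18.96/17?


IP:   10100111.11000101.00010010.01100000
Mask: 11111111.11111111.10000000.00000000
AND operation:
Net:  10100111.11000101.00000000.00000000
Network: 167.197.0.0/17


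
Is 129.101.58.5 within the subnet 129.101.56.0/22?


Subnet network: 129.101.56.0
Test IP AND mask: 129.101.56.0
Yes, 129.101.58.5 is in 129.101.56.0/22


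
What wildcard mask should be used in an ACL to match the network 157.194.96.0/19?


Subnet mask: 255.255.224.0
Wildcard = 255.255.255.255 - subnet mask
255 - 255 = 0
255 - 255 = 0
255 - 224 = 31
255 - 0 = 255
Wildcard: 0.0.31.255


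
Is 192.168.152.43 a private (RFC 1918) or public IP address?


RFC 1918 private ranges:
  10.0.0.0/8 (10.0.0.0 - 10.255.255.255)
  172.16.0.0/12 (172.16.0.0 - 172.31.255.255)
  192.168.0.0/16 (192.168.0.0 - 192.168.255.255)
Private (in 192.168.0.0/16)


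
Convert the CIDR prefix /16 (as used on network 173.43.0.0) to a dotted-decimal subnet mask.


/16 means 16 network bits, 16 host bits
Binary: 11111111111111110000000000000000
Mask: 255.255.0.0


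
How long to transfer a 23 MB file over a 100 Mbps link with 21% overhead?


Effective throughput = 100 * (1 - 21/100) = 79 Mbps
File size in Mb = 23 * 8 = 184 Mb
Time = 184 / 79
Time = 2.3291 seconds


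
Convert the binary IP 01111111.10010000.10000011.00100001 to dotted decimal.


01111111 = 127
10010000 = 144
10000011 = 131
00100001 = 33
IP: 127.144.131.33


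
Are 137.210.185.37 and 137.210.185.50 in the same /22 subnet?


Mask: 255.255.252.0
137.210.185.37 AND mask = 137.210.184.0
137.210.185.50 AND mask = 137.210.184.0
Yes, same subnet (137.210.184.0)


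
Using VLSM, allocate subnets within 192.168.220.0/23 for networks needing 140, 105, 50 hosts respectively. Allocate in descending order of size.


140 hosts -> /24 (254 usable): 192.168.220.0/24
105 hosts -> /25 (126 usable): 192.168.221.0/25
50 hosts -> /26 (62 usable): 192.168.221.128/26
Allocation: 192.168.220.0/24 (140 hosts, 254 usable); 192.168.221.0/25 (105 hosts, 126 usable); 192.168.221.128/26 (50 hosts, 62 usable)


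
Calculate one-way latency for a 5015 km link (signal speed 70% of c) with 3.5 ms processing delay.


Speed = 0.7 * 3e5 km/s = 210000 km/s
Propagation delay = 5015 / 210000 = 0.0239 s = 23.881 ms
Processing delay = 3.5 ms
Total one-way latency = 27.381 ms


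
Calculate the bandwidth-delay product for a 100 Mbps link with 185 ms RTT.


BDP = bandwidth * RTT
= 100 Mbps * 185 ms
= 100 * 1e6 * 185 / 1000 bits
= 18500000 bits
= 2312500 bytes
= 2258.3008 KB
BDP = 18500000 bits (2312500 bytes)


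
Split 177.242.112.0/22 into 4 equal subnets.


New prefix = 22 + 2 = 24
Each subnet has 256 addresses
  177.242.112.0/24
  177.242.113.0/24
  177.242.114.0/24
  177.242.115.0/24
Subnets: 177.242.112.0/24, 177.242.113.0/24, 177.242.114.0/24, 177.242.115.0/24


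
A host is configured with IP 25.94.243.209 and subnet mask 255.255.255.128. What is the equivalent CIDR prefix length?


Binary: 11111111.11111111.11111111.10000000
Count leading 1s
Prefix: /25


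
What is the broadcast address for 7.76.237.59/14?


Network: 7.76.0.0/14
Host bits = 18
Set all host bits to 1:
Broadcast: 7.79.255.255


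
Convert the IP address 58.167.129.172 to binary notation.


58 = 00111010
167 = 10100111
129 = 10000001
172 = 10101100
Binary: 00111010.10100111.10000001.10101100


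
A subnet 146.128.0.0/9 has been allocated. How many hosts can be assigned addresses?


Host bits = 32 - 9 = 23
Total addresses = 2^23 = 8388608
Usable = total - 2 (network and broadcast)
Usable hosts: 8388606


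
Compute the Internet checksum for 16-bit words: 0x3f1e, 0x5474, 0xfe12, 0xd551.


Sum all words (with carry folding):
+ 0x3f1e = 0x3f1e
+ 0x5474 = 0x9392
+ 0xfe12 = 0x91a5
+ 0xd551 = 0x66f7
One's complement: ~0x66f7
Checksum = 0x9908


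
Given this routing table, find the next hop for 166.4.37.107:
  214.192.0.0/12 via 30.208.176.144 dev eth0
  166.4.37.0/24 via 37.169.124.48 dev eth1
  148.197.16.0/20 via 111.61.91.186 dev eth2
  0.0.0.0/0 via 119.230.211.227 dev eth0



Longest prefix match for 166.4.37.107:
  /12 214.192.0.0: no
  /24 166.4.37.0: MATCH
  /20 148.197.16.0: no
  /0 0.0.0.0: MATCH
Selected: next-hop 37.169.124.48 via eth1 (matched /24)


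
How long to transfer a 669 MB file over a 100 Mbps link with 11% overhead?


Effective throughput = 100 * (1 - 11/100) = 89 Mbps
File size in Mb = 669 * 8 = 5352 Mb
Time = 5352 / 89
Time = 60.1348 seconds


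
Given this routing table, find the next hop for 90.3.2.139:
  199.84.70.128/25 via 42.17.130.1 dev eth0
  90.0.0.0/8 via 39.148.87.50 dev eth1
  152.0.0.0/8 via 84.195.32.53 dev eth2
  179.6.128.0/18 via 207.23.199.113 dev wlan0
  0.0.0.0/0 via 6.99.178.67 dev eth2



Longest prefix match for 90.3.2.139:
  /25 199.84.70.128: no
  /8 90.0.0.0: MATCH
  /8 152.0.0.0: no
  /18 179.6.128.0: no
  /0 0.0.0.0: MATCH
Selected: next-hop 39.148.87.50 via eth1 (matched /8)


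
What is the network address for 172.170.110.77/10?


IP:   10101100.10101010.01101110.01001101
Mask: 11111111.11000000.00000000.00000000
AND operation:
Net:  10101100.10000000.00000000.00000000
Network: 172.128.0.0/10


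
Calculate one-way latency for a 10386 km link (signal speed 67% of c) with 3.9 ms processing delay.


Speed = 0.67 * 3e5 km/s = 201000 km/s
Propagation delay = 10386 / 201000 = 0.0517 s = 51.6716 ms
Processing delay = 3.9 ms
Total one-way latency = 55.5716 ms


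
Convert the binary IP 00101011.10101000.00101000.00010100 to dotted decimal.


00101011 = 43
10101000 = 168
00101000 = 40
00010100 = 20
IP: 43.168.40.20


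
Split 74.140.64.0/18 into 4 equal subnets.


New prefix = 18 + 2 = 20
Each subnet has 4096 addresses
  74.140.64.0/20
  74.140.80.0/20
  74.140.96.0/20
  74.140.112.0/20
Subnets: 74.140.64.0/20, 74.140.80.0/20, 74.140.96.0/20, 74.140.112.0/20


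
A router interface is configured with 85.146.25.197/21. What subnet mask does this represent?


/21 means 21 network bits, 11 host bits
Binary: 11111111111111111111100000000000
Mask: 255.255.248.0


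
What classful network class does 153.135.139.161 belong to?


First octet: 153
Binary: 10011001
10xxxxxx -> Class B (128-191)
Class B, default mask 255.255.0.0 (/16)


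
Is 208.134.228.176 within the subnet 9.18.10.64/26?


Subnet network: 9.18.10.64
Test IP AND mask: 208.134.228.128
No, 208.134.228.176 is not in 9.18.10.64/26


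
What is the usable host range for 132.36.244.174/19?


Network: 132.36.224.0
Broadcast: 132.36.255.255
First usable = network + 1
Last usable = broadcast - 1
Range: 132.36.224.1 to 132.36.255.254


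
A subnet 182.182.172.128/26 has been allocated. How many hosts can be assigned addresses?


Host bits = 32 - 26 = 6
Total addresses = 2^6 = 64
Usable = total - 2 (network and broadcast)
Usable hosts: 62


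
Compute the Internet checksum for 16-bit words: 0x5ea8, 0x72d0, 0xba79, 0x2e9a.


Sum all words (with carry folding):
+ 0x5ea8 = 0x5ea8
+ 0x72d0 = 0xd178
+ 0xba79 = 0x8bf2
+ 0x2e9a = 0xba8c
One's complement: ~0xba8c
Checksum = 0x4573


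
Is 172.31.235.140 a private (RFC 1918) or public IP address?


RFC 1918 private ranges:
  10.0.0.0/8 (10.0.0.0 - 10.255.255.255)
  172.16.0.0/12 (172.16.0.0 - 172.31.255.255)
  192.168.0.0/16 (192.168.0.0 - 192.168.255.255)
Private (in 172.16.0.0/12)


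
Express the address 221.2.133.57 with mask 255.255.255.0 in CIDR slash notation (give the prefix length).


Binary: 11111111.11111111.11111111.00000000
Count leading 1s
Prefix: /24


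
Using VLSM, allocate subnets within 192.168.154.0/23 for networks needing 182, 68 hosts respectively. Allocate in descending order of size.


182 hosts -> /24 (254 usable): 192.168.154.0/24
68 hosts -> /25 (126 usable): 192.168.155.0/25
Allocation: 192.168.154.0/24 (182 hosts, 254 usable); 192.168.155.0/25 (68 hosts, 126 usable)


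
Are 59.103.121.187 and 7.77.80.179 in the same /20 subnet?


Mask: 255.255.240.0
59.103.121.187 AND mask = 59.103.112.0
7.77.80.179 AND mask = 7.77.80.0
No, different subnets (59.103.112.0 vs 7.77.80.0)


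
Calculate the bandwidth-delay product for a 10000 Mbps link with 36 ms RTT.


BDP = bandwidth * RTT
= 10000 Mbps * 36 ms
= 10000 * 1e6 * 36 / 1000 bits
= 360000000 bits
= 45000000 bytes
= 43945.3125 KB
BDP = 360000000 bits (45000000 bytes)


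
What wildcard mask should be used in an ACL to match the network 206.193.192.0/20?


Subnet mask: 255.255.240.0
Wildcard = 255.255.255.255 - subnet mask
255 - 255 = 0
255 - 255 = 0
255 - 240 = 15
255 - 0 = 255
Wildcard: 0.0.15.255


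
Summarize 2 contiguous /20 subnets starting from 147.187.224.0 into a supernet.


Original prefix: /20
Number of subnets: 2 = 2^1
New prefix = 20 - 1 = 19
Supernet: 147.187.224.0/19


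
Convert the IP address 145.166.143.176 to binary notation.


145 = 10010001
166 = 10100110
143 = 10001111
176 = 10110000
Binary: 10010001.10100110.10001111.10110000


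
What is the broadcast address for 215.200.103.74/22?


Network: 215.200.100.0/22
Host bits = 10
Set all host bits to 1:
Broadcast: 215.200.103.255


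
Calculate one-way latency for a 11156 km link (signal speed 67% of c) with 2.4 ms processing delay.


Speed = 0.67 * 3e5 km/s = 201000 km/s
Propagation delay = 11156 / 201000 = 0.0555 s = 55.5025 ms
Processing delay = 2.4 ms
Total one-way latency = 57.9025 ms


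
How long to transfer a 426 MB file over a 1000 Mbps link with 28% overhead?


Effective throughput = 1000 * (1 - 28/100) = 720 Mbps
File size in Mb = 426 * 8 = 3408 Mb
Time = 3408 / 720
Time = 4.7333 seconds


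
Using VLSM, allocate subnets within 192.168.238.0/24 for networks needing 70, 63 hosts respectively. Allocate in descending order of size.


70 hosts -> /25 (126 usable): 192.168.238.0/25
63 hosts -> /25 (126 usable): 192.168.238.128/25
Allocation: 192.168.238.0/25 (70 hosts, 126 usable); 192.168.238.128/25 (63 hosts, 126 usable)


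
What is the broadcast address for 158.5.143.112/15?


Network: 158.4.0.0/15
Host bits = 17
Set all host bits to 1:
Broadcast: 158.5.255.255


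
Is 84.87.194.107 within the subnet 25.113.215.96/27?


Subnet network: 25.113.215.96
Test IP AND mask: 84.87.194.96
No, 84.87.194.107 is not in 25.113.215.96/27


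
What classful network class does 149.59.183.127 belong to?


First octet: 149
Binary: 10010101
10xxxxxx -> Class B (128-191)
Class B, default mask 255.255.0.0 (/16)


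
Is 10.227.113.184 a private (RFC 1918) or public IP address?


RFC 1918 private ranges:
  10.0.0.0/8 (10.0.0.0 - 10.255.255.255)
  172.16.0.0/12 (172.16.0.0 - 172.31.255.255)
  192.168.0.0/16 (192.168.0.0 - 192.168.255.255)
Private (in 10.0.0.0/8)


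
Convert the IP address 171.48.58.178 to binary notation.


171 = 10101011
48 = 00110000
58 = 00111010
178 = 10110010
Binary: 10101011.00110000.00111010.10110010


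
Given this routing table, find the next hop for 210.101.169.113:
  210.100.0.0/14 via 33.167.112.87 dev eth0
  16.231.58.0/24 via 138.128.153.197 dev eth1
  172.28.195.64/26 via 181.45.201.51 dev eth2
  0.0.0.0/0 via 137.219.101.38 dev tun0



Longest prefix match for 210.101.169.113:
  /14 210.100.0.0: MATCH
  /24 16.231.58.0: no
  /26 172.28.195.64: no
  /0 0.0.0.0: MATCH
Selected: next-hop 33.167.112.87 via eth0 (matched /14)


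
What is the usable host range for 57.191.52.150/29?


Network: 57.191.52.144
Broadcast: 57.191.52.151
First usable = network + 1
Last usable = broadcast - 1
Range: 57.191.52.145 to 57.191.52.150


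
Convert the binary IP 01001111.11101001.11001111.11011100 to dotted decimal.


01001111 = 79
11101001 = 233
11001111 = 207
11011100 = 220
IP: 79.233.207.220


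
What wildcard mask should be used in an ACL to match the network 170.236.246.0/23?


Subnet mask: 255.255.254.0
Wildcard = 255.255.255.255 - subnet mask
255 - 255 = 0
255 - 255 = 0
255 - 254 = 1
255 - 0 = 255
Wildcard: 0.0.1.255


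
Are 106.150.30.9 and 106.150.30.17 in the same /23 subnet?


Mask: 255.255.254.0
106.150.30.9 AND mask = 106.150.30.0
106.150.30.17 AND mask = 106.150.30.0
Yes, same subnet (106.150.30.0)


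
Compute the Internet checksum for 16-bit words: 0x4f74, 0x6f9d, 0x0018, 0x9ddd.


Sum all words (with carry folding):
+ 0x4f74 = 0x4f74
+ 0x6f9d = 0xbf11
+ 0x0018 = 0xbf29
+ 0x9ddd = 0x5d07
One's complement: ~0x5d07
Checksum = 0xa2f8


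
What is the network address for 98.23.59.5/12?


IP:   01100010.00010111.00111011.00000101
Mask: 11111111.11110000.00000000.00000000
AND operation:
Net:  01100010.00010000.00000000.00000000
Network: 98.16.0.0/12


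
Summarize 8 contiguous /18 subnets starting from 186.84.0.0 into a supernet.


Original prefix: /18
Number of subnets: 8 = 2^3
New prefix = 18 - 3 = 15
Supernet: 186.84.0.0/15


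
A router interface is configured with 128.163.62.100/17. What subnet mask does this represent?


/17 means 17 network bits, 15 host bits
Binary: 11111111111111111000000000000000
Mask: 255.255.128.0


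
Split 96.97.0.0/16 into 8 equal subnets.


New prefix = 16 + 3 = 19
Each subnet has 8192 addresses
  96.97.0.0/19
  96.97.32.0/19
  96.97.64.0/19
  96.97.96.0/19
  96.97.128.0/19
  96.97.160.0/19
  96.97.192.0/19
  96.97.224.0/19
Subnets: 96.97.0.0/19, 96.97.32.0/19, 96.97.64.0/19, 96.97.96.0/19, 96.97.128.0/19, 96.97.160.0/19, 96.97.192.0/19, 96.97.224.0/19


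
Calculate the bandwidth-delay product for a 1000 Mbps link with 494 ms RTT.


BDP = bandwidth * RTT
= 1000 Mbps * 494 ms
= 1000 * 1e6 * 494 / 1000 bits
= 494000000 bits
= 61750000 bytes
= 60302.7344 KB
BDP = 494000000 bits (61750000 bytes)


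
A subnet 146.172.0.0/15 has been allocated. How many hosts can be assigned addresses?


Host bits = 32 - 15 = 17
Total addresses = 2^17 = 131072
Usable = total - 2 (network and broadcast)
Usable hosts: 131070


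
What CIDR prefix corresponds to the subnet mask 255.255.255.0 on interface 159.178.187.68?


Binary: 11111111.11111111.11111111.00000000
Count leading 1s
Prefix: /24


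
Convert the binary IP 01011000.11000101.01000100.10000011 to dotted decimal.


01011000 = 88
11000101 = 197
01000100 = 68
10000011 = 131
IP: 88.197.68.131


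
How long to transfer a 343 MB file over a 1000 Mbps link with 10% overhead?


Effective throughput = 1000 * (1 - 10/100) = 900 Mbps
File size in Mb = 343 * 8 = 2744 Mb
Time = 2744 / 900
Time = 3.0489 seconds


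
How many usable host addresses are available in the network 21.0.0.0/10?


Host bits = 32 - 10 = 22
Total addresses = 2^22 = 4194304
Usable = total - 2 (network and broadcast)
Usable hosts: 4194302


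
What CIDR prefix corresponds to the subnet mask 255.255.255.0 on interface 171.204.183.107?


Binary: 11111111.11111111.11111111.00000000
Count leading 1s
Prefix: /24


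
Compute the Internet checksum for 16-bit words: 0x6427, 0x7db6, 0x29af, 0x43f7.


Sum all words (with carry folding):
+ 0x6427 = 0x6427
+ 0x7db6 = 0xe1dd
+ 0x29af = 0x0b8d
+ 0x43f7 = 0x4f84
One's complement: ~0x4f84
Checksum = 0xb07b


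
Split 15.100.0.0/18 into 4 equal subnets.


New prefix = 18 + 2 = 20
Each subnet has 4096 addresses
  15.100.0.0/20
  15.100.16.0/20
  15.100.32.0/20
  15.100.48.0/20
Subnets: 15.100.0.0/20, 15.100.16.0/20, 15.100.32.0/20, 15.100.48.0/20


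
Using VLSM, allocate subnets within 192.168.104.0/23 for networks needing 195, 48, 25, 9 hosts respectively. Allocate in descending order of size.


195 hosts -> /24 (254 usable): 192.168.104.0/24
48 hosts -> /26 (62 usable): 192.168.105.0/26
25 hosts -> /27 (30 usable): 192.168.105.64/27
9 hosts -> /28 (14 usable): 192.168.105.96/28
Allocation: 192.168.104.0/24 (195 hosts, 254 usable); 192.168.105.0/26 (48 hosts, 62 usable); 192.168.105.64/27 (25 hosts, 30 usable); 192.168.105.96/28 (9 hosts, 14 usable)


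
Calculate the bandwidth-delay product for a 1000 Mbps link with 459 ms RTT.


BDP = bandwidth * RTT
= 1000 Mbps * 459 ms
= 1000 * 1e6 * 459 / 1000 bits
= 459000000 bits
= 57375000 bytes
= 56030.2734 KB
BDP = 459000000 bits (57375000 bytes)


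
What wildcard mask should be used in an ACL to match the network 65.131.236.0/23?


Subnet mask: 255.255.254.0
Wildcard = 255.255.255.255 - subnet mask
255 - 255 = 0
255 - 255 = 0
255 - 254 = 1
255 - 0 = 255
Wildcard: 0.0.1.255


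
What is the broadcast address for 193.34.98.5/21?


Network: 193.34.96.0/21
Host bits = 11
Set all host bits to 1:
Broadcast: 193.34.103.255


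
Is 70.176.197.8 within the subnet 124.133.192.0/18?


Subnet network: 124.133.192.0
Test IP AND mask: 70.176.192.0
No, 70.176.197.8 is not in 124.133.192.0/18


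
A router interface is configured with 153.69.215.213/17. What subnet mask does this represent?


/17 means 17 network bits, 15 host bits
Binary: 11111111111111111000000000000000
Mask: 255.255.128.0


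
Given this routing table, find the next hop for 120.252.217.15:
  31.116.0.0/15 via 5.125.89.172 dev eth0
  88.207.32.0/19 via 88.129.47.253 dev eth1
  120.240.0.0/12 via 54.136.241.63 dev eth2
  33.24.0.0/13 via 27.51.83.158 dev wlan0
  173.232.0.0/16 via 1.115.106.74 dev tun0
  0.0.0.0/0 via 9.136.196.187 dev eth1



Longest prefix match for 120.252.217.15:
  /15 31.116.0.0: no
  /19 88.207.32.0: no
  /12 120.240.0.0: MATCH
  /13 33.24.0.0: no
  /16 173.232.0.0: no
  /0 0.0.0.0: MATCH
Selected: next-hop 54.136.241.63 via eth2 (matched /12)


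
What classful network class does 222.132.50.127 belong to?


First octet: 222
Binary: 11011110
110xxxxx -> Class C (192-223)
Class C, default mask 255.255.255.0 (/24)


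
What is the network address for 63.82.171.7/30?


IP:   00111111.01010010.10101011.00000111
Mask: 11111111.11111111.11111111.11111100
AND operation:
Net:  00111111.01010010.10101011.00000100
Network: 63.82.171.4/30


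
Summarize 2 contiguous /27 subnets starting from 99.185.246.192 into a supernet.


Original prefix: /27
Number of subnets: 2 = 2^1
New prefix = 27 - 1 = 26
Supernet: 99.185.246.192/26


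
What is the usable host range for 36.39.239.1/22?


Network: 36.39.236.0
Broadcast: 36.39.239.255
First usable = network + 1
Last usable = broadcast - 1
Range: 36.39.236.1 to 36.39.239.254


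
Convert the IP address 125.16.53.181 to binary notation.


125 = 01111101
16 = 00010000
53 = 00110101
181 = 10110101
Binary: 01111101.00010000.00110101.10110101


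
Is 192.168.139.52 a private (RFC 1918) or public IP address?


RFC 1918 private ranges:
  10.0.0.0/8 (10.0.0.0 - 10.255.255.255)
  172.16.0.0/12 (172.16.0.0 - 172.31.255.255)
  192.168.0.0/16 (192.168.0.0 - 192.168.255.255)
Private (in 192.168.0.0/16)


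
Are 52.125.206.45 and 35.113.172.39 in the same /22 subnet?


Mask: 255.255.252.0
52.125.206.45 AND mask = 52.125.204.0
35.113.172.39 AND mask = 35.113.172.0
No, different subnets (52.125.204.0 vs 35.113.172.0)


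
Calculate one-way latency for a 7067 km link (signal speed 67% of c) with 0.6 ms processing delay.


Speed = 0.67 * 3e5 km/s = 201000 km/s
Propagation delay = 7067 / 201000 = 0.0352 s = 35.1592 ms
Processing delay = 0.6 ms
Total one-way latency = 35.7592 ms


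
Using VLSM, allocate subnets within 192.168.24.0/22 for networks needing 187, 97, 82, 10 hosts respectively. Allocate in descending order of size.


187 hosts -> /24 (254 usable): 192.168.24.0/24
97 hosts -> /25 (126 usable): 192.168.25.0/25
82 hosts -> /25 (126 usable): 192.168.25.128/25
10 hosts -> /28 (14 usable): 192.168.26.0/28
Allocation: 192.168.24.0/24 (187 hosts, 254 usable); 192.168.25.0/25 (97 hosts, 126 usable); 192.168.25.128/25 (82 hosts, 126 usable); 192.168.26.0/28 (10 hosts, 14 usable)


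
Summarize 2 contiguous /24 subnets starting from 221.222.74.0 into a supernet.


Original prefix: /24
Number of subnets: 2 = 2^1
New prefix = 24 - 1 = 23
Supernet: 221.222.74.0/23


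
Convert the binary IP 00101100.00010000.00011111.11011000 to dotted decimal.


00101100 = 44
00010000 = 16
00011111 = 31
11011000 = 216
IP: 44.16.31.216


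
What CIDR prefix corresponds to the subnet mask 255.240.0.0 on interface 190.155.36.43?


Binary: 11111111.11110000.00000000.00000000
Count leading 1s
Prefix: /12


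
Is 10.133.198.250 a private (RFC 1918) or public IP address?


RFC 1918 private ranges:
  10.0.0.0/8 (10.0.0.0 - 10.255.255.255)
  172.16.0.0/12 (172.16.0.0 - 172.31.255.255)
  192.168.0.0/16 (192.168.0.0 - 192.168.255.255)
Private (in 10.0.0.0/8)


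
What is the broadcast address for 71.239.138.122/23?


Network: 71.239.138.0/23
Host bits = 9
Set all host bits to 1:
Broadcast: 71.239.139.255


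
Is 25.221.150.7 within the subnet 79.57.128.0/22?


Subnet network: 79.57.128.0
Test IP AND mask: 25.221.148.0
No, 25.221.150.7 is not in 79.57.128.0/22


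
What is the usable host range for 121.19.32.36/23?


Network: 121.19.32.0
Broadcast: 121.19.33.255
First usable = network + 1
Last usable = broadcast - 1
Range: 121.19.32.1 to 121.19.33.254


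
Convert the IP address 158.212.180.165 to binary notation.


158 = 10011110
212 = 11010100
180 = 10110100
165 = 10100101
Binary: 10011110.11010100.10110100.10100101


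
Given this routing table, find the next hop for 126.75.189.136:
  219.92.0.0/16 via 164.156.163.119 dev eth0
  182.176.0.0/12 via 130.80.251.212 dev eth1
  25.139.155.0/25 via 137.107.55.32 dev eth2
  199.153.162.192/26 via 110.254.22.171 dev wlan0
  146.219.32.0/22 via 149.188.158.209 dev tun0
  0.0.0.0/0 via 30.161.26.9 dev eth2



Longest prefix match for 126.75.189.136:
  /16 219.92.0.0: no
  /12 182.176.0.0: no
  /25 25.139.155.0: no
  /26 199.153.162.192: no
  /22 146.219.32.0: no
  /0 0.0.0.0: MATCH
Selected: next-hop 30.161.26.9 via eth2 (matched /0)


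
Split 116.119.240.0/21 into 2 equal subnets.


New prefix = 21 + 1 = 22
Each subnet has 1024 addresses
  116.119.240.0/22
  116.119.244.0/22
Subnets: 116.119.240.0/22, 116.119.244.0/22


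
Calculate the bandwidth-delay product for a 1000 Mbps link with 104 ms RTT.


BDP = bandwidth * RTT
= 1000 Mbps * 104 ms
= 1000 * 1e6 * 104 / 1000 bits
= 104000000 bits
= 13000000 bytes
= 12695.3125 KB
BDP = 104000000 bits (13000000 bytes)
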